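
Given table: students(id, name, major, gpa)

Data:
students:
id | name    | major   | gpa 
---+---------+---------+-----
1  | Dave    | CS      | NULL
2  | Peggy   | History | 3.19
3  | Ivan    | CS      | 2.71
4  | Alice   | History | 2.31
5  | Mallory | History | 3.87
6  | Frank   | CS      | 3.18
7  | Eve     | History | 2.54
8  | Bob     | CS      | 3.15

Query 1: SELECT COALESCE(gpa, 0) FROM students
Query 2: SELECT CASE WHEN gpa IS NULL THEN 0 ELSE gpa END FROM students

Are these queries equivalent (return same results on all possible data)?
Yes, equivalent

Both queries return: [(0,), (2.31,), (2.54,), (2.71,), (3.15,), (3.18,), (3.19,), (3.87,)]

Reason: COALESCE vs CASE for NULL handling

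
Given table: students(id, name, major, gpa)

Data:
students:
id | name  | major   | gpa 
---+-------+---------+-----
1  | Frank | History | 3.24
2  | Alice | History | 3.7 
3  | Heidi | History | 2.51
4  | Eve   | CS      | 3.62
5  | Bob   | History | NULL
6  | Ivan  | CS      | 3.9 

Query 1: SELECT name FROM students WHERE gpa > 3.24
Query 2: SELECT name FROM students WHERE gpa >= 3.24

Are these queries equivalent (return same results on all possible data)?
No, not equivalent

Query 1 returns: [('Alice',), ('Eve',), ('Ivan',)]
Query 2 returns: [('Frank',), ('Alice',), ('Eve',), ('Ivan',)]

Reason: > vs >= gives different results when gpa = 3.24 exists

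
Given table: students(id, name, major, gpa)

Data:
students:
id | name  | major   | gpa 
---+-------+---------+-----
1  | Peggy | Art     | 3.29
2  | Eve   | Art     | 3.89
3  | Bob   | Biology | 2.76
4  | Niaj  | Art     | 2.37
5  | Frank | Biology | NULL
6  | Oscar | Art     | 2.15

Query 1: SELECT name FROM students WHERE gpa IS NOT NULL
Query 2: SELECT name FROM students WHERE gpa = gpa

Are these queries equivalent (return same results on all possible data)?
Yes, equivalent

Both queries return: [('Bob',), ('Eve',), ('Niaj',), ('Oscar',), ('Peggy',)]

Reason: IS NOT NULL vs self-equality (both exclude NULLs)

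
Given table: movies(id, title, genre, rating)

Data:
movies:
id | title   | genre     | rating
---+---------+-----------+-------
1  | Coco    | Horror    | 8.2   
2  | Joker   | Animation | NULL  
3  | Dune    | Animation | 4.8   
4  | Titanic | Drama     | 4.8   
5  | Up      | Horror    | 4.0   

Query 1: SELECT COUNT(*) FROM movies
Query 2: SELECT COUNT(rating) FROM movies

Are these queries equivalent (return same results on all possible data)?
No, not equivalent

Query 1 returns: [(5,)]
Query 2 returns: [(4,)]

Reason: COUNT(*) includes NULLs, COUNT(column) excludes them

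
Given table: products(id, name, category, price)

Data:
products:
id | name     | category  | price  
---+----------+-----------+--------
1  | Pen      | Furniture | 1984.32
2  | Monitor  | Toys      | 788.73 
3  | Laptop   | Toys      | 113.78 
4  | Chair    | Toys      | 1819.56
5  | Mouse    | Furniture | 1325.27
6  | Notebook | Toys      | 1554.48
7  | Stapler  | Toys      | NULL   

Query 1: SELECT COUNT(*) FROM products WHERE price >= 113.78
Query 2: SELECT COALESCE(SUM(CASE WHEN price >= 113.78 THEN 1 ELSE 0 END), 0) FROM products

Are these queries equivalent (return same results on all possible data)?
Yes, equivalent

Both queries return: [(6,)]

Reason: COUNT with WHERE vs conditional SUM (COALESCE handles empty-table NULL)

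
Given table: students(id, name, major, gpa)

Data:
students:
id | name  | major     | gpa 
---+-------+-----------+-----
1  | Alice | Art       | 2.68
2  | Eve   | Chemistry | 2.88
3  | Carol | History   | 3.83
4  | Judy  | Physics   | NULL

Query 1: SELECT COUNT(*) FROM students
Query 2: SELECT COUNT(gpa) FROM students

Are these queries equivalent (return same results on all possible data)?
No, not equivalent

Query 1 returns: [(4,)]
Query 2 returns: [(3,)]

Reason: COUNT(*) includes NULLs, COUNT(column) excludes them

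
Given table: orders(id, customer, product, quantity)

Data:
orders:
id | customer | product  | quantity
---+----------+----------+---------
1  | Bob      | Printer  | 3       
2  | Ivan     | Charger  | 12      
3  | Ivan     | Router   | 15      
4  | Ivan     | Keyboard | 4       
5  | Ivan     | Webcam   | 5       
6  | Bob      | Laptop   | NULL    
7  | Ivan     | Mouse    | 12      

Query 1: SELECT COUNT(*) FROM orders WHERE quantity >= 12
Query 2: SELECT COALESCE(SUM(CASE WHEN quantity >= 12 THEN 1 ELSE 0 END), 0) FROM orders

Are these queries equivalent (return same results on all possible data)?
Yes, equivalent

Both queries return: [(3,)]

Reason: COUNT with WHERE vs conditional SUM (COALESCE handles empty-table NULL)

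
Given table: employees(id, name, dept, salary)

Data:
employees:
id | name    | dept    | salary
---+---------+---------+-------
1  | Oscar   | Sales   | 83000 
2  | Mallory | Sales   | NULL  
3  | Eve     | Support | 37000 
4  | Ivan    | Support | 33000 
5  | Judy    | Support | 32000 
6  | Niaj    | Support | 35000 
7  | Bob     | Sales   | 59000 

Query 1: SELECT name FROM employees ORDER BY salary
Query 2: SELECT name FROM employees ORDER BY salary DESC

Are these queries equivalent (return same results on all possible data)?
No, not equivalent

Query 1 returns: [('Mallory',), ('Judy',), ('Ivan',), ('Niaj',), ('Eve',), ('Bob',), ('Oscar',)]
Query 2 returns: [('Oscar',), ('Bob',), ('Eve',), ('Niaj',), ('Ivan',), ('Judy',), ('Mallory',)]

Reason: ASC vs DESC gives opposite ordering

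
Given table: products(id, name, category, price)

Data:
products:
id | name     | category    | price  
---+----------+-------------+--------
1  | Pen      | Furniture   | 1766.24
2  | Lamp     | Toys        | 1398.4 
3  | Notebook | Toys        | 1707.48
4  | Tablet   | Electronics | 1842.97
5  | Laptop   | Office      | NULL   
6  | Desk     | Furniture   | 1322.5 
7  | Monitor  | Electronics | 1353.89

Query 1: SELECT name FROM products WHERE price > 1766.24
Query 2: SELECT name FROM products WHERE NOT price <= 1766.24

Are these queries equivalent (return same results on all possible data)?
Yes, equivalent

Both queries return: [('Tablet',)]

Reason: Both filter price > 1766.24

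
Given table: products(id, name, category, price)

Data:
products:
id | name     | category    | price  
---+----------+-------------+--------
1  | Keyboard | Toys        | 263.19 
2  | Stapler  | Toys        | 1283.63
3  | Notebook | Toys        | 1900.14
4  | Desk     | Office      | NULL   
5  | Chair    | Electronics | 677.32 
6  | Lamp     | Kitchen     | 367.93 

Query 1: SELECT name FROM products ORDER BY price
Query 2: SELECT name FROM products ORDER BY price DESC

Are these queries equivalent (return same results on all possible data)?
No, not equivalent

Query 1 returns: [('Desk',), ('Keyboard',), ('Lamp',), ('Chair',), ('Stapler',), ('Notebook',)]
Query 2 returns: [('Notebook',), ('Stapler',), ('Chair',), ('Lamp',), ('Keyboard',), ('Desk',)]

Reason: ASC vs DESC gives opposite ordering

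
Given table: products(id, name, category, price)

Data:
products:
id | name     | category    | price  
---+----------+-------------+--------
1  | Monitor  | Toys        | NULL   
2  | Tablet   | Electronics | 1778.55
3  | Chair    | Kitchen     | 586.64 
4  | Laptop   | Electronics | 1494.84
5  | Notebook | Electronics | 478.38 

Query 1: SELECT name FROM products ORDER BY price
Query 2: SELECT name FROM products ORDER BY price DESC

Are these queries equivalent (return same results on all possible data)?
No, not equivalent

Query 1 returns: [('Monitor',), ('Notebook',), ('Chair',), ('Laptop',), ('Tablet',)]
Query 2 returns: [('Tablet',), ('Laptop',), ('Chair',), ('Notebook',), ('Monitor',)]

Reason: ASC vs DESC gives opposite ordering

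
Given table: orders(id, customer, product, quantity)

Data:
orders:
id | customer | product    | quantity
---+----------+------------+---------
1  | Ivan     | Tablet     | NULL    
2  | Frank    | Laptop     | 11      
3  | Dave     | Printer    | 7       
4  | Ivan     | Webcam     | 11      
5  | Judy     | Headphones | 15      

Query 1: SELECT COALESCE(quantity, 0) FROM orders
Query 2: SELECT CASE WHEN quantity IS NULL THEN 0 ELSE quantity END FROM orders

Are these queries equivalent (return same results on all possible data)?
Yes, equivalent

Both queries return: [(0,), (7,), (11,), (11,), (15,)]

Reason: COALESCE vs CASE for NULL handling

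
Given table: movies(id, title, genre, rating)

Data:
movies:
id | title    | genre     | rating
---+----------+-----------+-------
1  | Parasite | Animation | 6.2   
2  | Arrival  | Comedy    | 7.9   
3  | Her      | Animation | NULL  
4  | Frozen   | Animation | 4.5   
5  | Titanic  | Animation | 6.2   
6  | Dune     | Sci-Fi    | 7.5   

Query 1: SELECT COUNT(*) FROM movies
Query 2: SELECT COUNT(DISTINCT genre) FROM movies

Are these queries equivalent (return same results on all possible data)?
No, not equivalent

Query 1 returns: [(6,)]
Query 2 returns: [(3,)]

Reason: COUNT(*) counts rows, COUNT(DISTINCT genre) counts unique genres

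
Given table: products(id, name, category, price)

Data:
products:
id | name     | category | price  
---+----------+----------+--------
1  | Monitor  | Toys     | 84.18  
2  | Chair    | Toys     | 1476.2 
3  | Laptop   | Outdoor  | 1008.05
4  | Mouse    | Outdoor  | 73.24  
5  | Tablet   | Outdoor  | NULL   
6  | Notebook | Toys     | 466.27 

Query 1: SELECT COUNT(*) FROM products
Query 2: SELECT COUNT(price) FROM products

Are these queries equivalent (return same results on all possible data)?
No, not equivalent

Query 1 returns: [(6,)]
Query 2 returns: [(5,)]

Reason: COUNT(*) includes NULLs, COUNT(column) excludes them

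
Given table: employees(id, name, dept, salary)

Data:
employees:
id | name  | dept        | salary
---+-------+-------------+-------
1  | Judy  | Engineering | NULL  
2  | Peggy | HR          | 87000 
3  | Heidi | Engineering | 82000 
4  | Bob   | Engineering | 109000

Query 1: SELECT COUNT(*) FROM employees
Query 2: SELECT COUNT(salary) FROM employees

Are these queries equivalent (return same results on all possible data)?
No, not equivalent

Query 1 returns: [(4,)]
Query 2 returns: [(3,)]

Reason: COUNT(*) includes NULLs, COUNT(column) excludes them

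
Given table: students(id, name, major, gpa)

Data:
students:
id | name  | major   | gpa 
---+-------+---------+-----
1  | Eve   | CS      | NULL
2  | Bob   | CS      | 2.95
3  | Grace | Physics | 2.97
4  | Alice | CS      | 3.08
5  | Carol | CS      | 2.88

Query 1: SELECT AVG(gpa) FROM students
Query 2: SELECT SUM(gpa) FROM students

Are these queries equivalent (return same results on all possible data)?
No, not equivalent

Query 1 returns: [(2.97,)]
Query 2 returns: [(11.88,)]

Reason: AVG vs SUM give different aggregate values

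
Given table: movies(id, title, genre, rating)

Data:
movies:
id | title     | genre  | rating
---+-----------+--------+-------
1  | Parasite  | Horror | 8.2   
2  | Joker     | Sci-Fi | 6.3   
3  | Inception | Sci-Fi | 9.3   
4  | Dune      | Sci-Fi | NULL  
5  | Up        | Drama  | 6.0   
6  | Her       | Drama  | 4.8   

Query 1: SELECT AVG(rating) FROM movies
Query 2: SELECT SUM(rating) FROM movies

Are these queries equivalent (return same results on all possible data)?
No, not equivalent

Query 1 returns: [(6.92,)]
Query 2 returns: [(34.6,)]

Reason: AVG vs SUM give different aggregate values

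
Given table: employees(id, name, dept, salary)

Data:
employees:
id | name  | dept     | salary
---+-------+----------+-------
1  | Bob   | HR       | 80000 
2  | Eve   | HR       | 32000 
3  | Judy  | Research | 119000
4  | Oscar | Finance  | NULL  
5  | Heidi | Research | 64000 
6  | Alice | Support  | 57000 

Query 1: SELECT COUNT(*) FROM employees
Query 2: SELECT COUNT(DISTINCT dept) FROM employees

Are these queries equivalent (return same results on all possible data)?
No, not equivalent

Query 1 returns: [(6,)]
Query 2 returns: [(4,)]

Reason: COUNT(*) counts rows, COUNT(DISTINCT dept) counts unique depts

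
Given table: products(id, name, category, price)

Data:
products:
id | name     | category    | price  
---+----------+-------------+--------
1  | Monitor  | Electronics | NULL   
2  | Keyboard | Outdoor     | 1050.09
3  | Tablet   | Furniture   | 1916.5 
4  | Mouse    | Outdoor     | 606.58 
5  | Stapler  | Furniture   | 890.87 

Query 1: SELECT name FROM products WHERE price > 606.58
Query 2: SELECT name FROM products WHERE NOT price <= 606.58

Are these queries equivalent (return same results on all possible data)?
Yes, equivalent

Both queries return: [('Keyboard',), ('Stapler',), ('Tablet',)]

Reason: Both filter price > 606.58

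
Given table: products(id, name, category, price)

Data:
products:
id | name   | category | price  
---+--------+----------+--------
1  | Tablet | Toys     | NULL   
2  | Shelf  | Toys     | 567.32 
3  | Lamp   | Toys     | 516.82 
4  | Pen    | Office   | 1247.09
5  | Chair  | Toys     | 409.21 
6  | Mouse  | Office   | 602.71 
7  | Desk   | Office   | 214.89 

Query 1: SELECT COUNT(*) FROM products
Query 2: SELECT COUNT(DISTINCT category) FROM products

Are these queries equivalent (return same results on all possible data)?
No, not equivalent

Query 1 returns: [(7,)]
Query 2 returns: [(2,)]

Reason: COUNT(*) counts rows, COUNT(DISTINCT category) counts unique categorys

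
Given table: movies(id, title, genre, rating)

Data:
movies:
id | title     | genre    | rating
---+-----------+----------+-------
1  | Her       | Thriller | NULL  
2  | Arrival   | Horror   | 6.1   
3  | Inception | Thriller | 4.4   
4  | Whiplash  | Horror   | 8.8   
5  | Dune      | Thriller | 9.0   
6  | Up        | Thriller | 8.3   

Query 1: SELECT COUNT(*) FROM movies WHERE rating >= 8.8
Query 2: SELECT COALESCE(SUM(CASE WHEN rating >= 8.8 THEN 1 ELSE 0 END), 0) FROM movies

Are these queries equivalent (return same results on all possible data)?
Yes, equivalent

Both queries return: [(2,)]

Reason: COUNT with WHERE vs conditional SUM (COALESCE handles empty-table NULL)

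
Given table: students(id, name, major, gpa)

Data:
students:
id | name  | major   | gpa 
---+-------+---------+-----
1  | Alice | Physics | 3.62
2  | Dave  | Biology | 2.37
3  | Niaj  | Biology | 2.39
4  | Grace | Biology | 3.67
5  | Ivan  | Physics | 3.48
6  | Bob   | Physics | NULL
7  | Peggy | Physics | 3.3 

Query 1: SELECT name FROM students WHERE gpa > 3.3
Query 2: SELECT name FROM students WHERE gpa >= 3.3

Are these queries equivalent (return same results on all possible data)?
No, not equivalent

Query 1 returns: [('Alice',), ('Grace',), ('Ivan',)]
Query 2 returns: [('Alice',), ('Grace',), ('Ivan',), ('Peggy',)]

Reason: > vs >= gives different results when gpa = 3.3 exists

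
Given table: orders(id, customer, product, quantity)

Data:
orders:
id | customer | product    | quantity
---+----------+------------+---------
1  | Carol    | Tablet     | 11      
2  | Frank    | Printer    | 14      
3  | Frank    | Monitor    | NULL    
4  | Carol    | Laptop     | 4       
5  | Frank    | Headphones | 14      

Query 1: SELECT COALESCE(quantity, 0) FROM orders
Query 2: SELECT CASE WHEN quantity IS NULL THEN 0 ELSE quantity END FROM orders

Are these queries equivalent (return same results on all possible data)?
Yes, equivalent

Both queries return: [(0,), (4,), (11,), (14,), (14,)]

Reason: COALESCE vs CASE for NULL handling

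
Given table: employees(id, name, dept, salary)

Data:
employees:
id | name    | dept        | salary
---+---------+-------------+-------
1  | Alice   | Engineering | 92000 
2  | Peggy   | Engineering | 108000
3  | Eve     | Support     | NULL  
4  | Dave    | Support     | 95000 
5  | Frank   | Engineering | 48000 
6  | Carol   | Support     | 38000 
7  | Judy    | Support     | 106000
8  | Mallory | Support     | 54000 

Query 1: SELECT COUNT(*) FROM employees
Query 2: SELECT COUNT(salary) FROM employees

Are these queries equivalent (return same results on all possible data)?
No, not equivalent

Query 1 returns: [(8,)]
Query 2 returns: [(7,)]

Reason: COUNT(*) includes NULLs, COUNT(column) excludes them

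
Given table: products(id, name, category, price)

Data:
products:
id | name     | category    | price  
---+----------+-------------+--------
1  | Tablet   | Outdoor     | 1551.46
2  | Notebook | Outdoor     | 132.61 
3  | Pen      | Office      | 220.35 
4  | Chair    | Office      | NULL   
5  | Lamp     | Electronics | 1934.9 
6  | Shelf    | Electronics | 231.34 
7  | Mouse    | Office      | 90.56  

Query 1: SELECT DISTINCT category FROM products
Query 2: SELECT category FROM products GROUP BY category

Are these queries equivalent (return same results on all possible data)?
Yes, equivalent

Both queries return: [('Electronics',), ('Office',), ('Outdoor',)]

Reason: Both get unique categorys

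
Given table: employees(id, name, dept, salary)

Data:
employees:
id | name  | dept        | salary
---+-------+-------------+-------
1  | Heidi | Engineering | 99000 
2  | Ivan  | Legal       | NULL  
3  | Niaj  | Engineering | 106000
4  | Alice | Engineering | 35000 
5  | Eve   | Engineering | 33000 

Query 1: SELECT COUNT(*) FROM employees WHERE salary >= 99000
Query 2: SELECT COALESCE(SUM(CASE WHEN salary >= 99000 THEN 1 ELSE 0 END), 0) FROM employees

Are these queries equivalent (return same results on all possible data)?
Yes, equivalent

Both queries return: [(2,)]

Reason: COUNT with WHERE vs conditional SUM (COALESCE handles empty-table NULL)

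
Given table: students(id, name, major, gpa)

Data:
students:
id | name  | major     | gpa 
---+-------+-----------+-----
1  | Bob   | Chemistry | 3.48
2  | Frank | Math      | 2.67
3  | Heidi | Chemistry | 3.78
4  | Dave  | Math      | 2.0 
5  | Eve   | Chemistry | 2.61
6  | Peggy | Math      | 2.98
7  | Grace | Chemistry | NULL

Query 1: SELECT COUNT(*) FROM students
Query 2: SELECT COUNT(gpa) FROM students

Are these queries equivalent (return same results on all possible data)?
No, not equivalent

Query 1 returns: [(7,)]
Query 2 returns: [(6,)]

Reason: COUNT(*) includes NULLs, COUNT(column) excludes them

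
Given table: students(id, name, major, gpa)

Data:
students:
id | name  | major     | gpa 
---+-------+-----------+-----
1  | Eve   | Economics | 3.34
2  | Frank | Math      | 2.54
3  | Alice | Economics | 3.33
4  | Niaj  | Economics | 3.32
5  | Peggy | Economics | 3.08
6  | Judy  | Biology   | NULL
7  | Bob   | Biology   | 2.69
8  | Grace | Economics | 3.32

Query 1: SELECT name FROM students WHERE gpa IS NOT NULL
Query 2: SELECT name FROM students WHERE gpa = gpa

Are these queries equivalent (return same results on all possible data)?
Yes, equivalent

Both queries return: [('Alice',), ('Bob',), ('Eve',), ('Frank',), ('Grace',), ('Niaj',), ('Peggy',)]

Reason: IS NOT NULL vs self-equality (both exclude NULLs)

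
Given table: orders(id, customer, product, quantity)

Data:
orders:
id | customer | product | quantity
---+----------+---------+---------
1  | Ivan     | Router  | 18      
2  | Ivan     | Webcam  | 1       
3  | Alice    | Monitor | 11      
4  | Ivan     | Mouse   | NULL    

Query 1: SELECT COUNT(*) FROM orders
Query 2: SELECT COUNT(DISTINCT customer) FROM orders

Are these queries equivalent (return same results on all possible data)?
No, not equivalent

Query 1 returns: [(4,)]
Query 2 returns: [(2,)]

Reason: COUNT(*) counts rows, COUNT(DISTINCT customer) counts unique customers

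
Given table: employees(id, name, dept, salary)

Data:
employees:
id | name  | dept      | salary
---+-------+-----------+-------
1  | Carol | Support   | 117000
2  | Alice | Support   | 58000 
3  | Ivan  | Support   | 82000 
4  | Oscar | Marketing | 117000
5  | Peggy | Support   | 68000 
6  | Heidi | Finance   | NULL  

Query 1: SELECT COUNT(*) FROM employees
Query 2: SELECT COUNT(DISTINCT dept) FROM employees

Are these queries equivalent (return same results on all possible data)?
No, not equivalent

Query 1 returns: [(6,)]
Query 2 returns: [(3,)]

Reason: COUNT(*) counts rows, COUNT(DISTINCT dept) counts unique depts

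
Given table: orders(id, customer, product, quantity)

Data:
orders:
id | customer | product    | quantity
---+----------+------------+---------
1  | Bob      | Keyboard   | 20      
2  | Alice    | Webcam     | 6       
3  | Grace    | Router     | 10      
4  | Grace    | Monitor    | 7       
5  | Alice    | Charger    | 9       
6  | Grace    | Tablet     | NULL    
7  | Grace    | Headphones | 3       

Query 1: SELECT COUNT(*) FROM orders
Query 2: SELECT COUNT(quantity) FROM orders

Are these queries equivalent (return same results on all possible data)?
No, not equivalent

Query 1 returns: [(7,)]
Query 2 returns: [(6,)]

Reason: COUNT(*) includes NULLs, COUNT(column) excludes them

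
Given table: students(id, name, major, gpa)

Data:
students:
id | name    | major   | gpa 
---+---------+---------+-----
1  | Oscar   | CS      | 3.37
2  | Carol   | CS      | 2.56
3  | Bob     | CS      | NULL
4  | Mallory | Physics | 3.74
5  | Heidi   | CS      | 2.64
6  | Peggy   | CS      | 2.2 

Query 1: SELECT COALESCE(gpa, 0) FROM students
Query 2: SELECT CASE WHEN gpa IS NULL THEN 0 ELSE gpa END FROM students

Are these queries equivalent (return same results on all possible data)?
Yes, equivalent

Both queries return: [(0,), (2.2,), (2.56,), (2.64,), (3.37,), (3.74,)]

Reason: COALESCE vs CASE for NULL handling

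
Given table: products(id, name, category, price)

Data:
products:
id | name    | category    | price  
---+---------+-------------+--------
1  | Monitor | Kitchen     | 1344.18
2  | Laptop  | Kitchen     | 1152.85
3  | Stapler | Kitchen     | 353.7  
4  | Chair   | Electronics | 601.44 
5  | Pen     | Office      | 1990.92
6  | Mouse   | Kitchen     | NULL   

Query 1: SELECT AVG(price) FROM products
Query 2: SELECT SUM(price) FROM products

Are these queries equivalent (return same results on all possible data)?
No, not equivalent

Query 1 returns: [(1088.618,)]
Query 2 returns: [(5443.09,)]

Reason: AVG vs SUM give different aggregate values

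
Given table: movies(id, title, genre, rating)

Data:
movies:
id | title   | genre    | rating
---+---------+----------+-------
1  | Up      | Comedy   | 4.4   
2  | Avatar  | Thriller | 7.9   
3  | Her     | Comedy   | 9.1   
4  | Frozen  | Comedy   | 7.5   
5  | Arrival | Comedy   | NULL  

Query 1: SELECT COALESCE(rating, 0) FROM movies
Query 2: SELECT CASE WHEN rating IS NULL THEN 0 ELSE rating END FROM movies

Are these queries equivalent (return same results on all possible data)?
Yes, equivalent

Both queries return: [(0,), (4.4,), (7.5,), (7.9,), (9.1,)]

Reason: COALESCE vs CASE for NULL handling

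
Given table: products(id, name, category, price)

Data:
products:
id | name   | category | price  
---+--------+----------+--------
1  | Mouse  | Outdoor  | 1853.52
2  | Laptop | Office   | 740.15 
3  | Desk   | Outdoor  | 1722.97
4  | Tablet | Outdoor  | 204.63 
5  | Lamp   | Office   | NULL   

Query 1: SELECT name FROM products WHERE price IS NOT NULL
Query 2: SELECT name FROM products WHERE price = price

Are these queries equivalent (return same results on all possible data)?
Yes, equivalent

Both queries return: [('Desk',), ('Laptop',), ('Mouse',), ('Tablet',)]

Reason: IS NOT NULL vs self-equality (both exclude NULLs)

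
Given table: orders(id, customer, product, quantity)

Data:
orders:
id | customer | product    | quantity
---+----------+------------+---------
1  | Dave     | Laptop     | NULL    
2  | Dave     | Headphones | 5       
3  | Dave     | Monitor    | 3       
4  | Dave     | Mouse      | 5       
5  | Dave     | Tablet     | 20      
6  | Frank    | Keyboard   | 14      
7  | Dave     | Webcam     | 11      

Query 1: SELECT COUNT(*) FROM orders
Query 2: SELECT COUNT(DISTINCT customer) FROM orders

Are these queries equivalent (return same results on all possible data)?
No, not equivalent

Query 1 returns: [(7,)]
Query 2 returns: [(2,)]

Reason: COUNT(*) counts rows, COUNT(DISTINCT customer) counts unique customers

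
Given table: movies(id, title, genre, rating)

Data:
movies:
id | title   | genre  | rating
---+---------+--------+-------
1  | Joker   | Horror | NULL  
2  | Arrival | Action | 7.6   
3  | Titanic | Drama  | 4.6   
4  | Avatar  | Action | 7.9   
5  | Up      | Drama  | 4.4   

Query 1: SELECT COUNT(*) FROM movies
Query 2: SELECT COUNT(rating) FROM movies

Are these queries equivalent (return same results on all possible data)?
No, not equivalent

Query 1 returns: [(5,)]
Query 2 returns: [(4,)]

Reason: COUNT(*) includes NULLs, COUNT(column) excludes them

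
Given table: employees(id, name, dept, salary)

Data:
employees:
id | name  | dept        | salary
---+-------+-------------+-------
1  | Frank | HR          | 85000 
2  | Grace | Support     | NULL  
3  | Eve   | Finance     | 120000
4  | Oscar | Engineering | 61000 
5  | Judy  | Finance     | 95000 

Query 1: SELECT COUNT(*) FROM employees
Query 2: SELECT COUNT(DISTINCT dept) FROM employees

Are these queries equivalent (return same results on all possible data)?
No, not equivalent

Query 1 returns: [(5,)]
Query 2 returns: [(4,)]

Reason: COUNT(*) counts rows, COUNT(DISTINCT dept) counts unique depts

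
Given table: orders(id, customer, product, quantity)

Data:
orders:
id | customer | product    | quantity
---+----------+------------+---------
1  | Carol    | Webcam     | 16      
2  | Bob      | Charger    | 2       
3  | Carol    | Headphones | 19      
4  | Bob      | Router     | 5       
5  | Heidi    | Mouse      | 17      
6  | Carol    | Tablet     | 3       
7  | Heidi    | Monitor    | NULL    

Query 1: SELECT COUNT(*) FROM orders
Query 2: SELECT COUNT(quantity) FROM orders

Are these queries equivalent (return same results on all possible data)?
No, not equivalent

Query 1 returns: [(7,)]
Query 2 returns: [(6,)]

Reason: COUNT(*) includes NULLs, COUNT(column) excludes them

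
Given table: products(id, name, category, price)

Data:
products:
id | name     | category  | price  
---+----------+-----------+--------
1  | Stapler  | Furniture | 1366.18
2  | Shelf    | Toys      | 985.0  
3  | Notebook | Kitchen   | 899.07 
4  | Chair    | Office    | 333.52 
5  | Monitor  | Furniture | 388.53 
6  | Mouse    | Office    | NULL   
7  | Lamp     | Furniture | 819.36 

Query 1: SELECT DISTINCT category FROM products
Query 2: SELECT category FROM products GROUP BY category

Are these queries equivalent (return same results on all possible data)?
Yes, equivalent

Both queries return: [('Furniture',), ('Kitchen',), ('Office',), ('Toys',)]

Reason: Both get unique categorys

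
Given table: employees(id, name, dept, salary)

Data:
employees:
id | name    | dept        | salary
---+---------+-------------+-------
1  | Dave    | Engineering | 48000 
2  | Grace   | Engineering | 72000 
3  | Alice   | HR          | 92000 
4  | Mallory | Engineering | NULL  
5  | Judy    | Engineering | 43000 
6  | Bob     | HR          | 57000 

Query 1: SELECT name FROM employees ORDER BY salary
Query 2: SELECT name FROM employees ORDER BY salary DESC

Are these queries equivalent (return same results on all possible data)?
No, not equivalent

Query 1 returns: [('Mallory',), ('Judy',), ('Dave',), ('Bob',), ('Grace',), ('Alice',)]
Query 2 returns: [('Alice',), ('Grace',), ('Bob',), ('Dave',), ('Judy',), ('Mallory',)]

Reason: ASC vs DESC gives opposite ordering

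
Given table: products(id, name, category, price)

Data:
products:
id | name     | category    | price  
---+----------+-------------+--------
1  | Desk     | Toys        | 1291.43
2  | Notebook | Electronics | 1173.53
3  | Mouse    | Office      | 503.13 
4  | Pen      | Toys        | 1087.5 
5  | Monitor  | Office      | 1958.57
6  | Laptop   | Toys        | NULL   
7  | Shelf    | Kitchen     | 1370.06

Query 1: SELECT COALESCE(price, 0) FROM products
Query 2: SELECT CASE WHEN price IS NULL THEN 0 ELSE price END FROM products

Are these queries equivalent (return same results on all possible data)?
Yes, equivalent

Both queries return: [(0,), (503.13,), (1087.5,), (1173.53,), (1291.43,), (1370.06,), (1958.57,)]

Reason: COALESCE vs CASE for NULL handling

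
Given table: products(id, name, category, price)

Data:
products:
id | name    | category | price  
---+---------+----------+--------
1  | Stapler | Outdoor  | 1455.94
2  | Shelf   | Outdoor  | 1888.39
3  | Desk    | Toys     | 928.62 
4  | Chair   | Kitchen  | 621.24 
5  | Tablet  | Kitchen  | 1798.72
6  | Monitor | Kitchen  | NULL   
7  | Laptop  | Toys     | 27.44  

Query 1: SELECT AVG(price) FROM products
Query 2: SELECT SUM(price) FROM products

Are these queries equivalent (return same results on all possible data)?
No, not equivalent

Query 1 returns: [(1120.0583333333334,)]
Query 2 returns: [(6720.35,)]

Reason: AVG vs SUM give different aggregate values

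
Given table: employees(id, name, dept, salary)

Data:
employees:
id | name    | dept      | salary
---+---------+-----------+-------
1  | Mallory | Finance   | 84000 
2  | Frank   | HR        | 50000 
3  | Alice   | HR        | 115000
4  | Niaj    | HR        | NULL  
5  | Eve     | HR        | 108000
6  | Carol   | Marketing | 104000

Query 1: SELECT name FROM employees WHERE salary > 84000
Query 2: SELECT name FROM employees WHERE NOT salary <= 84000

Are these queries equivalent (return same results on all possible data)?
Yes, equivalent

Both queries return: [('Alice',), ('Carol',), ('Eve',)]

Reason: Both filter salary > 84000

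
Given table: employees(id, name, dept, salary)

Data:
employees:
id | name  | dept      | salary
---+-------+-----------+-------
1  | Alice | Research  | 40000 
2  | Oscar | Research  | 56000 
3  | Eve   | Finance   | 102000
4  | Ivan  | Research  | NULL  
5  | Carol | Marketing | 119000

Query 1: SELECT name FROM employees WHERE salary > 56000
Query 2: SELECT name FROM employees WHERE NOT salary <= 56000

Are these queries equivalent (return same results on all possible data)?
Yes, equivalent

Both queries return: [('Carol',), ('Eve',)]

Reason: Both filter salary > 56000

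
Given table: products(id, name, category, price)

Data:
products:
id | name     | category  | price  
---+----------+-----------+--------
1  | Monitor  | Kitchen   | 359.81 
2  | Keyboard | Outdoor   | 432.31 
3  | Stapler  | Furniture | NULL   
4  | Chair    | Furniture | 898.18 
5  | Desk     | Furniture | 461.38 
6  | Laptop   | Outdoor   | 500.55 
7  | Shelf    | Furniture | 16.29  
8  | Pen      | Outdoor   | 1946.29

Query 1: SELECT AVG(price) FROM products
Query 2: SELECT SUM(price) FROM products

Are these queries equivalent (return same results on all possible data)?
No, not equivalent

Query 1 returns: [(659.2585714285714,)]
Query 2 returns: [(4614.8099999999995,)]

Reason: AVG vs SUM give different aggregate values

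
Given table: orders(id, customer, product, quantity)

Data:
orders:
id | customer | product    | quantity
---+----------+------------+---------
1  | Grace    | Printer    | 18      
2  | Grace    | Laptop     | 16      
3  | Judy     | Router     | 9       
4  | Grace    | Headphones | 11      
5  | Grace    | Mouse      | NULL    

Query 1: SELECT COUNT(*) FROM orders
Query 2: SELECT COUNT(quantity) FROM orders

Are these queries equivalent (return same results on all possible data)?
No, not equivalent

Query 1 returns: [(5,)]
Query 2 returns: [(4,)]

Reason: COUNT(*) includes NULLs, COUNT(column) excludes them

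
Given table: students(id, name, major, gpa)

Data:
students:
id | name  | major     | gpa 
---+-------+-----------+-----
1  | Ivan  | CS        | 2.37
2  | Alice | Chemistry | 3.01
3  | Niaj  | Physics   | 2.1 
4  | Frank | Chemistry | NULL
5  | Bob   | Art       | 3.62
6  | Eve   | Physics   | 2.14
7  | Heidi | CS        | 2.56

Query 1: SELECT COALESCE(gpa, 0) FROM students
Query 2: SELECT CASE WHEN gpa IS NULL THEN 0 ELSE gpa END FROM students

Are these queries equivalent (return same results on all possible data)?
Yes, equivalent

Both queries return: [(0,), (2.1,), (2.14,), (2.37,), (2.56,), (3.01,), (3.62,)]

Reason: COALESCE vs CASE for NULL handling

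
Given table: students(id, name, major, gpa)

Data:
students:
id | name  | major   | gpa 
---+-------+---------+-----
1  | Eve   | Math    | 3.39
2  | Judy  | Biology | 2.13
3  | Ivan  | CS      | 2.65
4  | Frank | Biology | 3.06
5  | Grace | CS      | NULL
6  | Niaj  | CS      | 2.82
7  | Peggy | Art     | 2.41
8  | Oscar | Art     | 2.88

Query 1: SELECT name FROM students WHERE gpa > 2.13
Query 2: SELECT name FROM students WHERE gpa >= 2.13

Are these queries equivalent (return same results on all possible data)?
No, not equivalent

Query 1 returns: [('Eve',), ('Ivan',), ('Frank',), ('Niaj',), ('Peggy',), ('Oscar',)]
Query 2 returns: [('Eve',), ('Judy',), ('Ivan',), ('Frank',), ('Niaj',), ('Peggy',), ('Oscar',)]

Reason: > vs >= gives different results when gpa = 2.13 exists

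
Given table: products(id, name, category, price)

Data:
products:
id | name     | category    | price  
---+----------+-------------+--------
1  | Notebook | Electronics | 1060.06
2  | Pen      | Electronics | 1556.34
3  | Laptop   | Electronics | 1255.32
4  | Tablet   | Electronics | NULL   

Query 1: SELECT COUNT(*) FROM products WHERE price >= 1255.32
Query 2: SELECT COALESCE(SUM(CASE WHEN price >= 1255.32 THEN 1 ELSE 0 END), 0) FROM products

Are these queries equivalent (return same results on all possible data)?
Yes, equivalent

Both queries return: [(2,)]

Reason: COUNT with WHERE vs conditional SUM (COALESCE handles empty-table NULL)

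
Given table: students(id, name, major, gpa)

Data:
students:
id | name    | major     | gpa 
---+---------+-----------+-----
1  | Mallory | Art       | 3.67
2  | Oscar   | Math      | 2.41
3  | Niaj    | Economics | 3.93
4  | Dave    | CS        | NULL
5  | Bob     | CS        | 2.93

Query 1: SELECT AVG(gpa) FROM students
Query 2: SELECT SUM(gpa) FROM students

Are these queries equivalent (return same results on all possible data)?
No, not equivalent

Query 1 returns: [(3.2350000000000003,)]
Query 2 returns: [(12.940000000000001,)]

Reason: AVG vs SUM give different aggregate values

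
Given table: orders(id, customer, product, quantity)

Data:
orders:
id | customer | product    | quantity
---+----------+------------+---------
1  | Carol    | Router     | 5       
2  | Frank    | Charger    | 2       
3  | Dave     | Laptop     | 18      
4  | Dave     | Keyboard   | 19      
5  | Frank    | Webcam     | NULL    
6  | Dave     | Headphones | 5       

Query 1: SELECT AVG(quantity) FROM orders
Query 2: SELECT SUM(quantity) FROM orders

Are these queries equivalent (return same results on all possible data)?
No, not equivalent

Query 1 returns: [(9.8,)]
Query 2 returns: [(49,)]

Reason: AVG vs SUM give different aggregate values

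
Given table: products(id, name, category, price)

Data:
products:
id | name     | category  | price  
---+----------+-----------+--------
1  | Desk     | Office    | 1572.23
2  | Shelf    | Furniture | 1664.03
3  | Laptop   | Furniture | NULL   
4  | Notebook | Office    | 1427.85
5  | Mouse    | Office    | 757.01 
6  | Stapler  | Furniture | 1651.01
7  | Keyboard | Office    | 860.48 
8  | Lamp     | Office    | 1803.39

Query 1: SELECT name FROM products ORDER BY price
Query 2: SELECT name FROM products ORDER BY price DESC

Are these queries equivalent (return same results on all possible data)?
No, not equivalent

Query 1 returns: [('Laptop',), ('Mouse',), ('Keyboard',), ('Notebook',), ('Desk',), ('Stapler',), ('Shelf',), ('Lamp',)]
Query 2 returns: [('Lamp',), ('Shelf',), ('Stapler',), ('Desk',), ('Notebook',), ('Keyboard',), ('Mouse',), ('Laptop',)]

Reason: ASC vs DESC gives opposite ordering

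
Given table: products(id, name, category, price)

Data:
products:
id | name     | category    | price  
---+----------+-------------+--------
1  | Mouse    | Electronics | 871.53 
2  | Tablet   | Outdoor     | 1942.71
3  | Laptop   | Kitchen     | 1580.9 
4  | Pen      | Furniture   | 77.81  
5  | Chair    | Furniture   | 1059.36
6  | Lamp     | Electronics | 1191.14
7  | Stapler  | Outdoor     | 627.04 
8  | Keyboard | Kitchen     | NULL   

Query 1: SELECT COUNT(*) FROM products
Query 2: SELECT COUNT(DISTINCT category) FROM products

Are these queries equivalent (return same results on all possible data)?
No, not equivalent

Query 1 returns: [(8,)]
Query 2 returns: [(4,)]

Reason: COUNT(*) counts rows, COUNT(DISTINCT category) counts unique categorys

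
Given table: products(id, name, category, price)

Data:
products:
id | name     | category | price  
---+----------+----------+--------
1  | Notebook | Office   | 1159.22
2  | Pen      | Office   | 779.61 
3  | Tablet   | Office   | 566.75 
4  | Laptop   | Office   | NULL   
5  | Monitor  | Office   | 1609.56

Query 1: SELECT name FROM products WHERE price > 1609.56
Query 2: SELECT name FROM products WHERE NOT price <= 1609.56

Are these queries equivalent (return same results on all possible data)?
Yes, equivalent

Both queries return: []

Reason: Both filter price > 1609.56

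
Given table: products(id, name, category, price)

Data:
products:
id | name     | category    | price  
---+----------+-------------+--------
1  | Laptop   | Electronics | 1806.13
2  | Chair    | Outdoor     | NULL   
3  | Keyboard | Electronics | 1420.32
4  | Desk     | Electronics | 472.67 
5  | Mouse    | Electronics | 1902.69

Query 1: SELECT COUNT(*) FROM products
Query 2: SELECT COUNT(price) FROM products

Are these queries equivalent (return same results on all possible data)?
No, not equivalent

Query 1 returns: [(5,)]
Query 2 returns: [(4,)]

Reason: COUNT(*) includes NULLs, COUNT(column) excludes them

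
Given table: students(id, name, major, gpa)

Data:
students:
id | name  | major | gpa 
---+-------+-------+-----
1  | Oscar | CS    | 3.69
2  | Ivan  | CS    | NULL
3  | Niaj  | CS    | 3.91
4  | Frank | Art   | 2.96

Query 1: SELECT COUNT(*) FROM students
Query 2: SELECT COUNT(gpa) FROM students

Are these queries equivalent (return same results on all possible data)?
No, not equivalent

Query 1 returns: [(4,)]
Query 2 returns: [(3,)]

Reason: COUNT(*) includes NULLs, COUNT(column) excludes them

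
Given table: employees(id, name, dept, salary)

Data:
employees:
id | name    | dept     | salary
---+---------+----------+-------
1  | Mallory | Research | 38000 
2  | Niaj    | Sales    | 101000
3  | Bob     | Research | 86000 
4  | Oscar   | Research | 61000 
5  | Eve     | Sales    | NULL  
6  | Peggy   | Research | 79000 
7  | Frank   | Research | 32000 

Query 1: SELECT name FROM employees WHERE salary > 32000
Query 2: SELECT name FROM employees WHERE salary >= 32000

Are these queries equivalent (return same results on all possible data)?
No, not equivalent

Query 1 returns: [('Mallory',), ('Niaj',), ('Bob',), ('Oscar',), ('Peggy',)]
Query 2 returns: [('Mallory',), ('Niaj',), ('Bob',), ('Oscar',), ('Peggy',), ('Frank',)]

Reason: > vs >= gives different results when salary = 32000 exists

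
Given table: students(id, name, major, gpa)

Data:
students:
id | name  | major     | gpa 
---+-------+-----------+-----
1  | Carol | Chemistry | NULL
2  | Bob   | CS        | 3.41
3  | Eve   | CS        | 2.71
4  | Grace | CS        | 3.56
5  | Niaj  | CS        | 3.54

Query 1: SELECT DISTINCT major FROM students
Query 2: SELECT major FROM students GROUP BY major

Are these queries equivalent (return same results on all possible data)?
Yes, equivalent

Both queries return: [('CS',), ('Chemistry',)]

Reason: Both get unique majors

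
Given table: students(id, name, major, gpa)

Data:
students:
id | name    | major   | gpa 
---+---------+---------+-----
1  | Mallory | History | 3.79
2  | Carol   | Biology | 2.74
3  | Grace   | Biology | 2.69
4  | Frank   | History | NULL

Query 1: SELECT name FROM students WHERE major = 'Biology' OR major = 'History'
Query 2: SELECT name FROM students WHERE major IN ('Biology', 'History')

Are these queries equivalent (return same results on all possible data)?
Yes, equivalent

Both queries return: [('Carol',), ('Frank',), ('Grace',), ('Mallory',)]

Reason: OR vs IN are equivalent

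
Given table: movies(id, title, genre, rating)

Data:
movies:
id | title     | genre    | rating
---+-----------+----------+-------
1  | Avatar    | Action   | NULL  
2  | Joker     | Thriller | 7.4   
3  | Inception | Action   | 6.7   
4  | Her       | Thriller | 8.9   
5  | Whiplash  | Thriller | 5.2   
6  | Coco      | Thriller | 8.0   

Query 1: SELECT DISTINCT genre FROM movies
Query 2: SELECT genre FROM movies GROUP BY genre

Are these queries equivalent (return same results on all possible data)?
Yes, equivalent

Both queries return: [('Action',), ('Thriller',)]

Reason: Both get unique genres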